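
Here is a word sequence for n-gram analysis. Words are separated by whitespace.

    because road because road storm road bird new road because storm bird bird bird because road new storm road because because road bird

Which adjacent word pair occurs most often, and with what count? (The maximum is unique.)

"because road", 4 times

Bigram frequencies (highest first):
  because road: 4
  road because: 3
  storm road: 2
  road bird: 2
  bird bird: 2
  road storm: 1
  … (8 more, each ≤ 1)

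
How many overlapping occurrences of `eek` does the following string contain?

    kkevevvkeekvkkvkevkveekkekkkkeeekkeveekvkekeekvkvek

Sliding a length-3 window over the 51 characters (49 positions):
  position 9–11: eek
  position 21–23: eek
  position 31–33: eek
  position 37–39: eek
  position 44–46: eek

5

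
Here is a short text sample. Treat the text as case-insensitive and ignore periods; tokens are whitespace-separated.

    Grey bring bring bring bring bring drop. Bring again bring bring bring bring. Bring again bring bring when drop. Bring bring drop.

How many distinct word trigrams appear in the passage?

22 tokens → 20 trigram windows in total.
Repeated trigrams (each contributes count−1 duplicates):
  bring bring bring: 6
  again bring bring: 2
  bring again bring: 2
  bring bring drop: 2
8 duplicate windows → 20 − 8 = 12 distinct.

12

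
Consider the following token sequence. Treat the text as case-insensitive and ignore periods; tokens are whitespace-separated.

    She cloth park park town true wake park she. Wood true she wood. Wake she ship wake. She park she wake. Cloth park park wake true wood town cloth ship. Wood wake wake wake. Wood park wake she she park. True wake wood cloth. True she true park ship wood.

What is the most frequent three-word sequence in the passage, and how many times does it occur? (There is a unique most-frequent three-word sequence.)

Trigram frequencies (highest first):
  cloth park park: 2
  she cloth park: 1
  park park town: 1
  park town true: 1
  town true wake: 1
  true wake park: 1
  … (41 more, each ≤ 1)

"cloth park park", 2 times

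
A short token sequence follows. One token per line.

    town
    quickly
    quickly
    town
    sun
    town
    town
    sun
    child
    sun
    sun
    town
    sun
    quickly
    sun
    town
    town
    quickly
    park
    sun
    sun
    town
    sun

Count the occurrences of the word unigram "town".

8

Scanning the 23 tokens for "town":
  position 1: town
  position 4: town
  position 6: town
  position 7: town
  position 12: town
  position 16: town
  position 17: town
  position 22: town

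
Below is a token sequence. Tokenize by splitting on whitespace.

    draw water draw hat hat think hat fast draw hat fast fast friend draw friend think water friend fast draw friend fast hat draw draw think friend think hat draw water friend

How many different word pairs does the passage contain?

21

32 tokens → 31 bigram windows in total.
Repeated bigrams (each contributes count−1 duplicates):
  draw friend: 2
  draw hat: 2
  draw water: 2
  fast draw: 2
  friend fast: 2
  friend think: 2
  hat draw: 2
  hat fast: 2
  … (2 more repeated)
10 duplicate windows → 31 − 10 = 21 distinct.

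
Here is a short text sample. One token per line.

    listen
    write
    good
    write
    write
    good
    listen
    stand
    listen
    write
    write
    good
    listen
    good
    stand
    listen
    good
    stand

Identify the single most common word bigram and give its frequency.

"write good", 3 times

Bigram frequencies (highest first):
  write good: 3
  listen write: 2
  write write: 2
  good listen: 2
  stand listen: 2
  listen good: 2
  … (3 more, each ≤ 2)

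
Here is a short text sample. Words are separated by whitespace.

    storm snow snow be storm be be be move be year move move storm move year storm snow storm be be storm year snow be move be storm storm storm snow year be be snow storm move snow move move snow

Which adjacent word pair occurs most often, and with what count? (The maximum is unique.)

"be be", 4 times

Bigram frequencies (highest first):
  be be: 4
  storm snow: 3
  be storm: 3
  snow be: 2
  storm be: 2
  be move: 2
  … (18 more, each ≤ 2)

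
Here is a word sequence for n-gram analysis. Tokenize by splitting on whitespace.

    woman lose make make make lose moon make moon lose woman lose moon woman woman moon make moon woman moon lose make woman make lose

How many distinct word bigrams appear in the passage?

14

25 tokens → 24 bigram windows in total.
Repeated bigrams (each contributes count−1 duplicates):
  lose make: 2
  lose moon: 2
  make lose: 2
  make make: 2
  make moon: 2
  moon lose: 2
  moon make: 2
  moon woman: 2
  … (2 more repeated)
10 duplicate windows → 24 − 10 = 14 distinct.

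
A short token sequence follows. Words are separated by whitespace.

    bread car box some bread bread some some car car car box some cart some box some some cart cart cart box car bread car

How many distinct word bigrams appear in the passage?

16

25 tokens → 24 bigram windows in total.
Repeated bigrams (each contributes count−1 duplicates):
  box some: 3
  bread car: 2
  car box: 2
  car car: 2
  cart cart: 2
  some cart: 2
  some some: 2
8 duplicate windows → 24 − 8 = 16 distinct.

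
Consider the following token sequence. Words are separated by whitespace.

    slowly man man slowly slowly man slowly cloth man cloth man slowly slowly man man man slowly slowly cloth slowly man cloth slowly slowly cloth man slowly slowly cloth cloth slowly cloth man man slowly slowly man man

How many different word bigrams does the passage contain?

9

38 tokens → 37 bigram windows in total.
Repeated bigrams (each contributes count−1 duplicates):
  man slowly: 6
  slowly slowly: 6
  man man: 5
  slowly cloth: 5
  slowly man: 5
  cloth man: 4
  cloth slowly: 3
  man cloth: 2
28 duplicate windows → 37 − 28 = 9 distinct.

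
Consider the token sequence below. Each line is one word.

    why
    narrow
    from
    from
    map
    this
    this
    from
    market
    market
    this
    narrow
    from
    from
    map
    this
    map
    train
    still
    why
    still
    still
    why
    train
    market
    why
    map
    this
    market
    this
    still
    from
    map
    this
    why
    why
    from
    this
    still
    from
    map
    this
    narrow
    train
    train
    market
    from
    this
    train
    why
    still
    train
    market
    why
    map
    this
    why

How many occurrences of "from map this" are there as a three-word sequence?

4

Scanning the 55 overlapping trigram windows for "from map this":
  position 4–6: from map this
  position 14–16: from map this
  position 32–34: from map this
  position 40–42: from map this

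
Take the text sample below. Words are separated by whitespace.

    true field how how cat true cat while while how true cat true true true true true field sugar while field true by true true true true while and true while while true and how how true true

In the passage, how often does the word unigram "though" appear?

0

Scanning the 38 tokens for "though":
  (none found)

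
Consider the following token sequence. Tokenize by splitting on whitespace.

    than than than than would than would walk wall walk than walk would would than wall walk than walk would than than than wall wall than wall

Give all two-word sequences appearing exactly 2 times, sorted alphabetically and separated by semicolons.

Bigram counts meeting the condition (exactly 2 times):
  than walk: 2
  than would: 2
  walk than: 2
  walk would: 2
  wall walk: 2

than walk; than would; walk than; walk would; wall walk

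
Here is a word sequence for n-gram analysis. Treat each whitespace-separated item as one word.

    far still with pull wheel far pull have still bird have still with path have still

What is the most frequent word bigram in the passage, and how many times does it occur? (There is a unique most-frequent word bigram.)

"have still", 3 times

Bigram frequencies (highest first):
  have still: 3
  still with: 2
  far still: 1
  with pull: 1
  pull wheel: 1
  wheel far: 1
  … (6 more, each ≤ 1)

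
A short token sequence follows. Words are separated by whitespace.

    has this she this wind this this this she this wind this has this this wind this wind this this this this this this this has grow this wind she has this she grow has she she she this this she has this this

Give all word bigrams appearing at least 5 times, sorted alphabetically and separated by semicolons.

Bigram counts meeting the condition (at least 5 times):
  this this: 11
  this wind: 5

this this; this wind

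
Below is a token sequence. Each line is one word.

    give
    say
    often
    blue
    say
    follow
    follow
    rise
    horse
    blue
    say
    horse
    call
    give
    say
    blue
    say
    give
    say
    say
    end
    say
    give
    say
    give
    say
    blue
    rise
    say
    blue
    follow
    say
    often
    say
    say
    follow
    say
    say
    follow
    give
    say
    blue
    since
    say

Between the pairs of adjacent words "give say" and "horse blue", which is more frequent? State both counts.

"give say" (6 vs 1)

"give say": 6 occurrences
"horse blue": 1 occurrence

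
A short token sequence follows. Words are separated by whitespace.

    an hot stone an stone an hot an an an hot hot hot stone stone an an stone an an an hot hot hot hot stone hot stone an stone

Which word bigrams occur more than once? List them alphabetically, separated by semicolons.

an an; an hot; an stone; hot hot; hot stone; stone an

Bigram counts meeting the condition (more than once):
  an an: 5
  an hot: 4
  an stone: 3
  hot hot: 5
  hot stone: 4
  stone an: 5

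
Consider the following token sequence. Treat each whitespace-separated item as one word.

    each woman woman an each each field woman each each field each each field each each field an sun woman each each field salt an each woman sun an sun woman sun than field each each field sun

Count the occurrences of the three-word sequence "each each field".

6

Scanning the 36 overlapping trigram windows for "each each field":
  position 5–7: each each field
  position 9–11: each each field
  position 12–14: each each field
  position 15–17: each each field
  position 21–23: each each field
  position 35–37: each each field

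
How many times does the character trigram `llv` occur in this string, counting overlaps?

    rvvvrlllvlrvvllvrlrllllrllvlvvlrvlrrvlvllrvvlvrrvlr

Sliding a length-3 window over the 51 characters (49 positions):
  position 7–9: llv
  position 14–16: llv
  position 25–27: llv

3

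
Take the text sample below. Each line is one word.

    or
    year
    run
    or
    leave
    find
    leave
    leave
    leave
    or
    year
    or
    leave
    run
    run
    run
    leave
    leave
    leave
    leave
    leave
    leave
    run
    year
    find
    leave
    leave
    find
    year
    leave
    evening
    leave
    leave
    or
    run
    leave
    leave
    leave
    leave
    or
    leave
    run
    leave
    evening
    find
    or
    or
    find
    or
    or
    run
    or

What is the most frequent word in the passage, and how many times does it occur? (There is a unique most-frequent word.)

"leave", 22 times

Unigram frequencies (highest first):
  leave: 22
  or: 11
  run: 8
  find: 5
  year: 4
  evening: 2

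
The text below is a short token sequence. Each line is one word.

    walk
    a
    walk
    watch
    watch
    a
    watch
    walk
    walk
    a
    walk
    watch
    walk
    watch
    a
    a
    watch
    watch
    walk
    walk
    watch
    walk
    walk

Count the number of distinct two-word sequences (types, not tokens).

9

23 tokens → 22 bigram windows in total.
Repeated bigrams (each contributes count−1 duplicates):
  walk watch: 4
  watch walk: 4
  walk walk: 3
  a walk: 2
  a watch: 2
  walk a: 2
  watch a: 2
  watch watch: 2
13 duplicate windows → 22 − 13 = 9 distinct.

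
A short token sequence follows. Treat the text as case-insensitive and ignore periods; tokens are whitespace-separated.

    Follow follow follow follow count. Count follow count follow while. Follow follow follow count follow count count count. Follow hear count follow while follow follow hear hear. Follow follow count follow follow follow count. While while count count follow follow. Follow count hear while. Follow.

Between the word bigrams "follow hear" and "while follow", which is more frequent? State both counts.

"while follow" (3 vs 2)

"follow hear": 2 occurrences
"while follow": 3 occurrences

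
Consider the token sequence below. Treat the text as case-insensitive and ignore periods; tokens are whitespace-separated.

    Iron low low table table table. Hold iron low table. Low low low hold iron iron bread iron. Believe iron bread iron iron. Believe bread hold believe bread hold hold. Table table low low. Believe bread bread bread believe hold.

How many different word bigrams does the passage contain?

40 tokens → 39 bigram windows in total.
Repeated bigrams (each contributes count−1 duplicates):
  low low: 4
  believe bread: 3
  table table: 3
  bread bread: 2
  bread hold: 2
  bread iron: 2
  hold iron: 2
  iron believe: 2
  … (5 more repeated)
17 duplicate windows → 39 − 17 = 22 distinct.

22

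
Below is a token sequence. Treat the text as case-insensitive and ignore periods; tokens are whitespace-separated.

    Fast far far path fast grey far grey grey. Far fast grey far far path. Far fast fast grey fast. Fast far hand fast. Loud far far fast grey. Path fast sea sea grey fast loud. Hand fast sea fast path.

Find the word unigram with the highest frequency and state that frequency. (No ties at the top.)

"fast", 13 times

Unigram frequencies (highest first):
  fast: 13
  far: 10
  grey: 7
  path: 4
  sea: 3
  hand: 2
  … (1 more, each ≤ 2)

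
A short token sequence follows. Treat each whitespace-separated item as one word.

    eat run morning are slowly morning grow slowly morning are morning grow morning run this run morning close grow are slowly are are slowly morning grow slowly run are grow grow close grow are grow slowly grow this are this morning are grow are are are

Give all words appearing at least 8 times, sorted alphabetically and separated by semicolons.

Unigram counts meeting the condition (at least 8 times):
  are: 12
  grow: 10
  morning: 8

are; grow; morning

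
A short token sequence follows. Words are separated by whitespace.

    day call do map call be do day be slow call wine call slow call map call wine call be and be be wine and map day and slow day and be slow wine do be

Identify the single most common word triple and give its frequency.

"call wine call", 2 times

Trigram frequencies (highest first):
  call wine call: 2
  day call do: 1
  call do map: 1
  do map call: 1
  map call be: 1
  call be do: 1
  … (27 more, each ≤ 1)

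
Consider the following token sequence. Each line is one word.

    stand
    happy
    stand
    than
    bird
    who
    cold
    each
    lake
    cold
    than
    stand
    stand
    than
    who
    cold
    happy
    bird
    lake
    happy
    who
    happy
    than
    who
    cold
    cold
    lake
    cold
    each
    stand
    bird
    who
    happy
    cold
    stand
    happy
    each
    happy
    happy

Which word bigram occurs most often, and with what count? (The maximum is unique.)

Bigram frequencies (highest first):
  who cold: 3
  stand happy: 2
  stand than: 2
  bird who: 2
  cold each: 2
  lake cold: 2
  … (23 more, each ≤ 2)

"who cold", 3 times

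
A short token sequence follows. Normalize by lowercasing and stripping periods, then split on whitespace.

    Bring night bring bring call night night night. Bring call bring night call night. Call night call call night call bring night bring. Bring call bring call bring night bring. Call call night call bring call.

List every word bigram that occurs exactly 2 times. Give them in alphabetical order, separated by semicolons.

bring bring; call call; night night

Bigram counts meeting the condition (exactly 2 times):
  bring bring: 2
  call call: 2
  night night: 2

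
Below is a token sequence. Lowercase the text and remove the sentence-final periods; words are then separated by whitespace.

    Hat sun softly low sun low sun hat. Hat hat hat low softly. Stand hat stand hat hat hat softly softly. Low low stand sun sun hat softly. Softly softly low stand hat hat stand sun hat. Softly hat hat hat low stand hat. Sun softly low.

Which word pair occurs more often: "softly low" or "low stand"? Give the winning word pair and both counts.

"softly low" (4 vs 3)

"softly low": 4 occurrences
"low stand": 3 occurrences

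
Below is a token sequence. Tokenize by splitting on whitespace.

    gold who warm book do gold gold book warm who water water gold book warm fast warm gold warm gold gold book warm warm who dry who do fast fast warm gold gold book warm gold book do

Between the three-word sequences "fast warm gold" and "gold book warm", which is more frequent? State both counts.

"fast warm gold": 2 occurrences
"gold book warm": 4 occurrences

"gold book warm" (4 vs 2)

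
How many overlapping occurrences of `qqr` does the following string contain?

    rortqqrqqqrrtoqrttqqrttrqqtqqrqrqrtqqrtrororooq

5

Sliding a length-3 window over the 47 characters (45 positions):
  position 5–7: qqr
  position 9–11: qqr
  position 19–21: qqr
  position 28–30: qqr
  position 36–38: qqr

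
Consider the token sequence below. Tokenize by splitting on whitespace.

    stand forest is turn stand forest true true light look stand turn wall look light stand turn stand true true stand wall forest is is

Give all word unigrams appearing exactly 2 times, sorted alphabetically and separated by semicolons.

light; look; wall

Unigram counts meeting the condition (exactly 2 times):
  light: 2
  look: 2
  wall: 2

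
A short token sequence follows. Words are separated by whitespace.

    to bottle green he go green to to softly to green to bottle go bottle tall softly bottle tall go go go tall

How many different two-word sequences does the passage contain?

23 tokens → 22 bigram windows in total.
Repeated bigrams (each contributes count−1 duplicates):
  bottle tall: 2
  go go: 2
  green to: 2
  to bottle: 2
4 duplicate windows → 22 − 4 = 18 distinct.

18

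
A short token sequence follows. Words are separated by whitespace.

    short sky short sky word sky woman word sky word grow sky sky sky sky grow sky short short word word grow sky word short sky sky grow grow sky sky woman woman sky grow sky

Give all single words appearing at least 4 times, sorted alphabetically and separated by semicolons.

Unigram counts meeting the condition (at least 4 times):
  grow: 6
  short: 5
  sky: 16
  word: 6

grow; short; sky; word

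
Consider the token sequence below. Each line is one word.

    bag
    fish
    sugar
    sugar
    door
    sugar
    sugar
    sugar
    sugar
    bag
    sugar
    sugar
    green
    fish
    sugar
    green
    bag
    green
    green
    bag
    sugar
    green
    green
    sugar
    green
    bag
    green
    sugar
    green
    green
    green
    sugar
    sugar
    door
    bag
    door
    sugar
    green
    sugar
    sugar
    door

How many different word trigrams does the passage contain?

30

41 tokens → 39 trigram windows in total.
Repeated trigrams (each contributes count−1 duplicates):
  sugar sugar door: 3
  green bag green: 2
  green green sugar: 2
  green sugar green: 2
  green sugar sugar: 2
  sugar green bag: 2
  sugar green green: 2
  sugar sugar sugar: 2
9 duplicate windows → 39 − 9 = 30 distinct.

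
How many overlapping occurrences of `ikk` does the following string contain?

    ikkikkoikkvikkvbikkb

Sliding a length-3 window over the 20 characters (18 positions):
  position 1–3: ikk
  position 4–6: ikk
  position 8–10: ikk
  position 12–14: ikk
  position 17–19: ikk

5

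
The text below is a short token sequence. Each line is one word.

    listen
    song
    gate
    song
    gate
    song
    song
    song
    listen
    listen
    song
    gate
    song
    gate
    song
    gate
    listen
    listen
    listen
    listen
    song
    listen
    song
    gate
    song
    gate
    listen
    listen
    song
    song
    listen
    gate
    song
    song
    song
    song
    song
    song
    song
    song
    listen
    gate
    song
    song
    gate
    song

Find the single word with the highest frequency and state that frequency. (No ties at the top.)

"song", 24 times

Unigram frequencies (highest first):
  song: 24
  listen: 12
  gate: 10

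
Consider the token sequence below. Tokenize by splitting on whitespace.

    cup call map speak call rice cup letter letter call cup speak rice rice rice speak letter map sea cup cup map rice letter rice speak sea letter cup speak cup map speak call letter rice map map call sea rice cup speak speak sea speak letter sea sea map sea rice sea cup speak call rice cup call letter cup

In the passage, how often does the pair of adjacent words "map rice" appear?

1

Scanning the 60 overlapping bigram windows for "map rice":
  position 22–23: map rice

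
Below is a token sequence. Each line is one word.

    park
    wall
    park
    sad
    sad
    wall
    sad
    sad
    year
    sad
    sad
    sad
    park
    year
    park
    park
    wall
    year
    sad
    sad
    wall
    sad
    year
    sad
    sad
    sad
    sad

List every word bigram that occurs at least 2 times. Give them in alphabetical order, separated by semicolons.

Bigram counts meeting the condition (at least 2 times):
  park wall: 2
  sad sad: 8
  sad wall: 2
  sad year: 2
  wall sad: 2
  year sad: 3

park wall; sad sad; sad wall; sad year; wall sad; year sad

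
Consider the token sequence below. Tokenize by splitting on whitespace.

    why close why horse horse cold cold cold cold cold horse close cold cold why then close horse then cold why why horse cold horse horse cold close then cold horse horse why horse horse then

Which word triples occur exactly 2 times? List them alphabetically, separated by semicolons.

cold horse horse; horse horse cold; why horse horse

Trigram counts meeting the condition (exactly 2 times):
  cold horse horse: 2
  horse horse cold: 2
  why horse horse: 2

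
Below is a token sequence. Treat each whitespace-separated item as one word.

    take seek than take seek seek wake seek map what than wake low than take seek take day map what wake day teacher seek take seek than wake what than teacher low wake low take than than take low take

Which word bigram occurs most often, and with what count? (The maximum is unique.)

"take seek", 4 times

Bigram frequencies (highest first):
  take seek: 4
  than take: 3
  seek than: 2
  map what: 2
  what than: 2
  than wake: 2
  … (21 more, each ≤ 2)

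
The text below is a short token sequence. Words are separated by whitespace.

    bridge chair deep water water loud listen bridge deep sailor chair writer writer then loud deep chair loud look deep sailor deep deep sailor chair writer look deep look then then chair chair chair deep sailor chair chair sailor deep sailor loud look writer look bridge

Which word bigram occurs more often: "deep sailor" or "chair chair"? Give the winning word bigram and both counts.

"deep sailor": 5 occurrences
"chair chair": 3 occurrences

"deep sailor" (5 vs 3)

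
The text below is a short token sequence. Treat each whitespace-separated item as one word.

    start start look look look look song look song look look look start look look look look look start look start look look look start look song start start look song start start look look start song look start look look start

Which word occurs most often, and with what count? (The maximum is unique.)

Unigram frequencies (highest first):
  look: 24
  start: 13
  song: 5

"look", 24 times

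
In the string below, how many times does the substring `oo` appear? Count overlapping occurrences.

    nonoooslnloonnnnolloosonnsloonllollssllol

Sliding a length-2 window over the 41 characters (40 positions):
  position 4–5: oo
  position 5–6: oo
  position 11–12: oo
  position 20–21: oo
  position 28–29: oo

5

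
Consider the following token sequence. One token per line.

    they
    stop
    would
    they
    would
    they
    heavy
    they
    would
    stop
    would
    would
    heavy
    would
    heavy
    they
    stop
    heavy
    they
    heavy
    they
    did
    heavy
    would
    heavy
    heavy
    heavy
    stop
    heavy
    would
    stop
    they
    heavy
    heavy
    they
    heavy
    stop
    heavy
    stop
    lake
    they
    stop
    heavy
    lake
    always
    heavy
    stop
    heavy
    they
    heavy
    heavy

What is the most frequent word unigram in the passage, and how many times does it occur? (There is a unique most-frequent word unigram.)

"heavy", 19 times

Unigram frequencies (highest first):
  heavy: 19
  they: 11
  stop: 9
  would: 8
  lake: 2
  did: 1
  … (1 more, each ≤ 1)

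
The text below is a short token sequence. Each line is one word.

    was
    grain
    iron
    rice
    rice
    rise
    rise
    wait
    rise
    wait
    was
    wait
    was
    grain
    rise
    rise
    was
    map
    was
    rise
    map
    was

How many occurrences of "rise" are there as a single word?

Scanning the 22 tokens for "rise":
  position 6: rise
  position 7: rise
  position 9: rise
  position 15: rise
  position 16: rise
  position 20: rise

6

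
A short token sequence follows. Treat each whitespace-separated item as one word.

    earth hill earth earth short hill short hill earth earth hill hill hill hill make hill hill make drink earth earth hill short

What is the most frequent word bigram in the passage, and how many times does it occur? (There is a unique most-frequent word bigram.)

Bigram frequencies (highest first):
  hill hill: 4
  earth hill: 3
  earth earth: 3
  hill earth: 2
  short hill: 2
  hill short: 2
  … (5 more, each ≤ 2)

"hill hill", 4 times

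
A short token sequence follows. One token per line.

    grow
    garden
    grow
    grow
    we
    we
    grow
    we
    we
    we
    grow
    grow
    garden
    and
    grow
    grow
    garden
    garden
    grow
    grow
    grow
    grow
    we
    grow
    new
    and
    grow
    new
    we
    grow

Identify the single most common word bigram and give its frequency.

"grow grow", 6 times

Bigram frequencies (highest first):
  grow grow: 6
  we grow: 4
  grow garden: 3
  grow we: 3
  we we: 3
  garden grow: 2
  … (6 more, each ≤ 2)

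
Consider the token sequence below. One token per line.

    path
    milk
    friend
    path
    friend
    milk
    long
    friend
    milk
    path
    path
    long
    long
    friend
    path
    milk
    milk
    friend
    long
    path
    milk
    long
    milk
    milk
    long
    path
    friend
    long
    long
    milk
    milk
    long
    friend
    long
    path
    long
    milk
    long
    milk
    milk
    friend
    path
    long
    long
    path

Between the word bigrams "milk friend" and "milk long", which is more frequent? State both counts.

"milk friend": 3 occurrences
"milk long": 5 occurrences

"milk long" (5 vs 3)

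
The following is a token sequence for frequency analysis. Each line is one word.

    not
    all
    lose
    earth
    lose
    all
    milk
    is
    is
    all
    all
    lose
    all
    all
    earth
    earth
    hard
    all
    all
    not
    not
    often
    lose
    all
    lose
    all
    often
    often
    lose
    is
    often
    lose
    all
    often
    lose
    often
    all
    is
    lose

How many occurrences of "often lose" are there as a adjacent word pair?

Scanning the 38 overlapping bigram windows for "often lose":
  position 22–23: often lose
  position 28–29: often lose
  position 31–32: often lose
  position 34–35: often lose

4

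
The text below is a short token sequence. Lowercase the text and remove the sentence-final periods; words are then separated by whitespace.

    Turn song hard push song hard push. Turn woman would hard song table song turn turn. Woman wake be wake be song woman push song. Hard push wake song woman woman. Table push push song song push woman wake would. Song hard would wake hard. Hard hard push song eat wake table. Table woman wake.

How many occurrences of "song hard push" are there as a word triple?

3

Scanning the 53 overlapping trigram windows for "song hard push":
  position 2–4: song hard push
  position 5–7: song hard push
  position 25–27: song hard push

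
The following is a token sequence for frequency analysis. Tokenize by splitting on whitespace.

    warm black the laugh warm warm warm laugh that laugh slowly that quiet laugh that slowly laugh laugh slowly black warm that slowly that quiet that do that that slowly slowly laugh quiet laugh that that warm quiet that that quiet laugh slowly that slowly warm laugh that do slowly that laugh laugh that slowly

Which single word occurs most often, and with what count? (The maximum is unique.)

"that", 16 times

Unigram frequencies (highest first):
  that: 16
  laugh: 12
  slowly: 10
  warm: 7
  quiet: 5
  black: 2
  … (2 more, each ≤ 2)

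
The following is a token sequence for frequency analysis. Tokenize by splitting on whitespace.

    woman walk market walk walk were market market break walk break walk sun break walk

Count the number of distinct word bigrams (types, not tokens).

12

15 tokens → 14 bigram windows in total.
Repeated bigrams (each contributes count−1 duplicates):
  break walk: 3
2 duplicate windows → 14 − 2 = 12 distinct.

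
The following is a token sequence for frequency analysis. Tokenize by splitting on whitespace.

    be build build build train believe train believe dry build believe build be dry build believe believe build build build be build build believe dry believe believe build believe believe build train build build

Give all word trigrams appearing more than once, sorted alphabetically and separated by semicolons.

be build build; believe believe build; build believe believe; build build build; dry build believe

Trigram counts meeting the condition (more than once):
  be build build: 2
  believe believe build: 3
  build believe believe: 2
  build build build: 2
  dry build believe: 2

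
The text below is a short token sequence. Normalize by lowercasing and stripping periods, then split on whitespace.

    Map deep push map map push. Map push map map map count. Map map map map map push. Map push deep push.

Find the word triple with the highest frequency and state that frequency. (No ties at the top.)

Trigram frequencies (highest first):
  map map map: 4
  map push map: 3
  push map map: 2
  map map push: 2
  push map push: 2
  map deep push: 1
  … (6 more, each ≤ 1)

"map map map", 4 times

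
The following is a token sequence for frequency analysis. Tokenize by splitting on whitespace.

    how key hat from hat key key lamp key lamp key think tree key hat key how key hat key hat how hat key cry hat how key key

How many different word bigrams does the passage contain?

29 tokens → 28 bigram windows in total.
Repeated bigrams (each contributes count−1 duplicates):
  hat key: 4
  key hat: 4
  how key: 3
  hat how: 2
  key key: 2
  key lamp: 2
  lamp key: 2
12 duplicate windows → 28 − 12 = 16 distinct.

16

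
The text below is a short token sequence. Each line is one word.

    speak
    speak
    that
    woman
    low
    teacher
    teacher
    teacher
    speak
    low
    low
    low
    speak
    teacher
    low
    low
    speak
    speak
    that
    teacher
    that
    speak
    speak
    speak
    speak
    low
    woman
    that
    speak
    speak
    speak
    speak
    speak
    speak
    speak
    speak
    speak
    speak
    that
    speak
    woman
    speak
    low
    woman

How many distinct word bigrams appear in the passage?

44 tokens → 43 bigram windows in total.
Repeated bigrams (each contributes count−1 duplicates):
  speak speak: 14
  low low: 3
  speak low: 3
  speak that: 3
  that speak: 3
  low speak: 2
  low woman: 2
  teacher teacher: 2
24 duplicate windows → 43 − 24 = 19 distinct.

19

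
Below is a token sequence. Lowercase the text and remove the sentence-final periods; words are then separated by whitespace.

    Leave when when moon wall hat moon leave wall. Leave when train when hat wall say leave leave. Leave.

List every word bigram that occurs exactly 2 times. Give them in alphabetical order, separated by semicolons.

leave leave; leave when

Bigram counts meeting the condition (exactly 2 times):
  leave leave: 2
  leave when: 2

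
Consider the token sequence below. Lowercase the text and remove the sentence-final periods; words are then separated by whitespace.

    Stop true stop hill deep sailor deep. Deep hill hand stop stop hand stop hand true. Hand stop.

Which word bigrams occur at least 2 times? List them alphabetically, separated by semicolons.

hand stop; stop hand

Bigram counts meeting the condition (at least 2 times):
  hand stop: 3
  stop hand: 2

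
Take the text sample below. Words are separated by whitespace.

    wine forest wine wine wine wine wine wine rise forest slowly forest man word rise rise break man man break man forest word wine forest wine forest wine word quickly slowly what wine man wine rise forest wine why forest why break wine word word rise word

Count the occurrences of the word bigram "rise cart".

0

Scanning the 46 overlapping bigram windows for "rise cart":
  (none found)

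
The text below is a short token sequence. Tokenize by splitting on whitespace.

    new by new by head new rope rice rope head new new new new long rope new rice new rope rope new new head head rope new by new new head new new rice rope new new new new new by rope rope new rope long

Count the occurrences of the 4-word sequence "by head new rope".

1

Scanning the 43 overlapping 4-gram windows for "by head new rope":
  position 4–7: by head new rope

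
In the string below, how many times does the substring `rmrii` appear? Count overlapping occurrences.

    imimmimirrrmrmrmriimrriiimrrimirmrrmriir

Sliding a length-5 window over the 40 characters (36 positions):
  position 15–19: rmrii
  position 35–39: rmrii

2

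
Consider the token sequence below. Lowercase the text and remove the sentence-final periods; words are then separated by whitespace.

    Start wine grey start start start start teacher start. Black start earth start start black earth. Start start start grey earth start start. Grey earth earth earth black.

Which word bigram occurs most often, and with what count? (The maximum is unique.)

Bigram frequencies (highest first):
  start start: 7
  earth start: 3
  start black: 2
  start grey: 2
  grey earth: 2
  earth earth: 2
  … (9 more, each ≤ 1)

"start start", 7 times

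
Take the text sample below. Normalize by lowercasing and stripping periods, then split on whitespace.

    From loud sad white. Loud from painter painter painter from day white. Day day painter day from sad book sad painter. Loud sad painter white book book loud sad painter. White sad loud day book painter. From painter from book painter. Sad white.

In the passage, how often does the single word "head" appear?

Scanning the 43 tokens for "head":
  (none found)

0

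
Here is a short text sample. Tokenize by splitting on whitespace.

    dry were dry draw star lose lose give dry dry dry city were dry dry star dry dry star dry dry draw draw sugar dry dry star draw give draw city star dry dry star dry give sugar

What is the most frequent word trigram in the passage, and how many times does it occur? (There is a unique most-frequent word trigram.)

Trigram frequencies (highest first):
  dry dry star: 4
  dry star dry: 3
  star dry dry: 3
  dry were dry: 1
  were dry draw: 1
  dry draw star: 1
  … (23 more, each ≤ 1)

"dry dry star", 4 times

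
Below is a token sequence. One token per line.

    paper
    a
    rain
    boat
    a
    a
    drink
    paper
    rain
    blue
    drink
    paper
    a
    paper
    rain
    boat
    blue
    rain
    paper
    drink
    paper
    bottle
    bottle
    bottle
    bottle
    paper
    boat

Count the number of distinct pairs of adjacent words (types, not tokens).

19

27 tokens → 26 bigram windows in total.
Repeated bigrams (each contributes count−1 duplicates):
  bottle bottle: 3
  drink paper: 3
  paper a: 2
  paper rain: 2
  rain boat: 2
7 duplicate windows → 26 − 7 = 19 distinct.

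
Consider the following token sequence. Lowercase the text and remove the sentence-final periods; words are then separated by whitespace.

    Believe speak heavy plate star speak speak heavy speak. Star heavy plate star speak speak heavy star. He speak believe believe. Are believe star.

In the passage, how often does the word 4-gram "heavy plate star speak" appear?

Scanning the 21 overlapping 4-gram windows for "heavy plate star speak":
  position 3–6: heavy plate star speak
  position 11–14: heavy plate star speak

2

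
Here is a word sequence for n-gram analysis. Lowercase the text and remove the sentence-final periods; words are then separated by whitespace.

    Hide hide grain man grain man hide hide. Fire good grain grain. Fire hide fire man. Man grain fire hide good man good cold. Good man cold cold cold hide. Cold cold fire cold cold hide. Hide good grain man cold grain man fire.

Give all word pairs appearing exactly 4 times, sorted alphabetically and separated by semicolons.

Bigram counts meeting the condition (exactly 4 times):
  cold cold: 4
  grain man: 4

cold cold; grain man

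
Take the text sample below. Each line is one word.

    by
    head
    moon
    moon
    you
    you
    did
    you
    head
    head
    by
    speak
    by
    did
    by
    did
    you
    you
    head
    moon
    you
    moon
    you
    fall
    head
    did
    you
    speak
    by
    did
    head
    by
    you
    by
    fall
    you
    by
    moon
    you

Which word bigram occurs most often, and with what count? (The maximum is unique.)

"moon you", 4 times

Bigram frequencies (highest first):
  moon you: 4
  did you: 3
  by did: 3
  head moon: 2
  you you: 2
  you head: 2
  … (19 more, each ≤ 2)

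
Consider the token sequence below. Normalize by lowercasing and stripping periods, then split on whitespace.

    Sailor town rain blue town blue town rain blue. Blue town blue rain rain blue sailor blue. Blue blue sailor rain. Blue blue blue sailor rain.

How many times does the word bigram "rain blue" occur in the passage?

4

Scanning the 25 overlapping bigram windows for "rain blue":
  position 3–4: rain blue
  position 8–9: rain blue
  position 14–15: rain blue
  position 21–22: rain blue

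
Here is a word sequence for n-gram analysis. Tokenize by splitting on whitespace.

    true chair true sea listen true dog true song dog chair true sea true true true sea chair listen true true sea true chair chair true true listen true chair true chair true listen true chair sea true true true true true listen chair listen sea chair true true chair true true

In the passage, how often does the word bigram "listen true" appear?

Scanning the 51 overlapping bigram windows for "listen true":
  position 5–6: listen true
  position 19–20: listen true
  position 28–29: listen true
  position 34–35: listen true

4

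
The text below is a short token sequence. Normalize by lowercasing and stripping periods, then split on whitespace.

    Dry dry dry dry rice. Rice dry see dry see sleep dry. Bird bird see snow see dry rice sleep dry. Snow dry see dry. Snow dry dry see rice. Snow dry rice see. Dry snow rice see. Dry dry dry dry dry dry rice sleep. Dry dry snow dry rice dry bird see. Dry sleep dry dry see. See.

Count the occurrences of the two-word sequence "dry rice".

5

Scanning the 59 overlapping bigram windows for "dry rice":
  position 4–5: dry rice
  position 18–19: dry rice
  position 32–33: dry rice
  position 44–45: dry rice
  position 50–51: dry rice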